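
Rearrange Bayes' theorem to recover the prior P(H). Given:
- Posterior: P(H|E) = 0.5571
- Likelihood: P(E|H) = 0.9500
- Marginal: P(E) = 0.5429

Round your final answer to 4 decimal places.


From Bayes' theorem: P(H|E) = P(E|H) × P(H) / P(E)

Rearranging for P(H):
P(H) = P(H|E) × P(E) / P(E|H)
     = 0.5571 × 0.5429 / 0.9500
     = 0.30244959 / 0.9500
     = 0.3184


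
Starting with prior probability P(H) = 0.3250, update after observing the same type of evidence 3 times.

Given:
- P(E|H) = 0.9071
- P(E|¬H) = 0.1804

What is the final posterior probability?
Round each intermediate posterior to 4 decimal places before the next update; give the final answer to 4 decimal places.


Sequential Bayesian updating:

Initial prior: P(H) = 0.3250

Update 1:
  P(E) = 0.9071 × 0.3250 + 0.1804 × 0.6750 = 0.29480750 + 0.12177000 = 0.41657750
  P(H|E) = 0.29480750 / 0.41657750 = 0.7077

Update 2:
  P(E) = 0.9071 × 0.7077 + 0.1804 × 0.2923 = 0.64195467 + 0.05273092 = 0.69468559
  P(H|E) = 0.64195467 / 0.69468559 = 0.9241

Update 3:
  P(E) = 0.9071 × 0.9241 + 0.1804 × 0.0759 = 0.83825111 + 0.01369236 = 0.85194347
  P(H|E) = 0.83825111 / 0.85194347 = 0.9839

Final posterior: 0.9839


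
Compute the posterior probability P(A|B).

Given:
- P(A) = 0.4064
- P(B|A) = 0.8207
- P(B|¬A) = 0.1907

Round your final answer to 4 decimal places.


Bayes' theorem: P(A|B) = P(B|A) × P(A) / P(B)

Step 1: Calculate P(B) using law of total probability
P(B) = P(B|A)P(A) + P(B|¬A)P(¬A)
     = 0.8207 × 0.4064 + 0.1907 × 0.5936
     = 0.33353248 + 0.11319952
     = 0.44673200

Step 2: Apply Bayes' theorem
P(A|B) = P(B|A) × P(A) / P(B)
       = 0.33353248 / 0.44673200
       = 0.7466


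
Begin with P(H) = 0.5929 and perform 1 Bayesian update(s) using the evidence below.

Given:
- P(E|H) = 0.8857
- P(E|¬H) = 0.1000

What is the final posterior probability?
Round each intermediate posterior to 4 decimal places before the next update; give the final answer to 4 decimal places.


Sequential Bayesian updating:

Initial prior: P(H) = 0.5929

Update 1:
  P(E) = 0.8857 × 0.5929 + 0.1000 × 0.4071 = 0.52513153 + 0.04071000 = 0.56584153
  P(H|E) = 0.52513153 / 0.56584153 = 0.9281

Final posterior: 0.9281


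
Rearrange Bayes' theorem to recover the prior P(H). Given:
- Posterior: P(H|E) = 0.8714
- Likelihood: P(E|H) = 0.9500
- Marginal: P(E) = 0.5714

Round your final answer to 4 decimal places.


From Bayes' theorem: P(H|E) = P(E|H) × P(H) / P(E)

Rearranging for P(H):
P(H) = P(H|E) × P(E) / P(E|H)
     = 0.8714 × 0.5714 / 0.9500
     = 0.49791796 / 0.9500
     = 0.5241


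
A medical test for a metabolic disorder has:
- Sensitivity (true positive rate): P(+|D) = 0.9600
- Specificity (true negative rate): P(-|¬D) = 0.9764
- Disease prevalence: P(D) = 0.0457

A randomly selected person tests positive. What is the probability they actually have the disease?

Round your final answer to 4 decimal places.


Let D = has disease, + = positive test

Given:
- P(D) = 0.0457 (prevalence)
- P(+|D) = 0.9600 (sensitivity)
- P(-|¬D) = 0.9764 (specificity)
- P(+|¬D) = 0.0236 (false positive rate = 1 - specificity)

Step 1: Find P(+)
P(+) = P(+|D)P(D) + P(+|¬D)P(¬D)
     = 0.9600 × 0.0457 + 0.0236 × 0.9543
     = 0.04387200 + 0.02252148
     = 0.06639348

Step 2: Apply Bayes' theorem for P(D|+)
P(D|+) = P(+|D)P(D) / P(+)
       = 0.04387200 / 0.06639348
       = 0.6608


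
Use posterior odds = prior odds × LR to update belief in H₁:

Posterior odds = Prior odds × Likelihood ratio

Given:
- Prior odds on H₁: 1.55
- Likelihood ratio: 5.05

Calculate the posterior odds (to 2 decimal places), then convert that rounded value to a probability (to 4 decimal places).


Step 1: Calculate posterior odds
Posterior odds = Prior odds × LR
               = 1.55 × 5.05
               = 7.83

Step 2: Convert to probability
P(H₁|E) = Posterior odds / (1 + Posterior odds)
       = 7.83 / (1 + 7.83)
       = 7.83 / 8.83
       = 0.8867

The evidence increased P(H₁) from 0.6078 to 0.8867.


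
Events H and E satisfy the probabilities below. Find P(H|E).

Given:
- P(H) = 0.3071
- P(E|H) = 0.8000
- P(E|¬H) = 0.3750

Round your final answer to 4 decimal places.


Bayes' theorem: P(H|E) = P(E|H) × P(H) / P(E)

Step 1: Calculate P(E) using law of total probability
P(E) = P(E|H)P(H) + P(E|¬H)P(¬H)
     = 0.8000 × 0.3071 + 0.3750 × 0.6929
     = 0.24568000 + 0.25983750
     = 0.50551750

Step 2: Apply Bayes' theorem
P(H|E) = P(E|H) × P(H) / P(E)
       = 0.24568000 / 0.50551750
       = 0.4860


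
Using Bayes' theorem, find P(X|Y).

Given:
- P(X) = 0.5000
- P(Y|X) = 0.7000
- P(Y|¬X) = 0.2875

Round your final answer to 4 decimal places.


Bayes' theorem: P(X|Y) = P(Y|X) × P(X) / P(Y)

Step 1: Calculate P(Y) using law of total probability
P(Y) = P(Y|X)P(X) + P(Y|¬X)P(¬X)
     = 0.7000 × 0.5000 + 0.2875 × 0.5000
     = 0.35000000 + 0.14375000
     = 0.49375000

Step 2: Apply Bayes' theorem
P(X|Y) = P(Y|X) × P(X) / P(Y)
       = 0.35000000 / 0.49375000
       = 0.7089


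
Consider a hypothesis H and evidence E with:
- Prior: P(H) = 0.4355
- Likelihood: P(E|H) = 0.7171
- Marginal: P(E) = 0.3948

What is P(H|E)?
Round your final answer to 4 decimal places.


Using Bayes' theorem:

P(H|E) = P(E|H) × P(H) / P(E)
       = 0.7171 × 0.4355 / 0.3948
       = 0.31229705 / 0.3948
       = 0.7910

The evidence strengthens our belief in H.
Prior: 0.4355 → Posterior: 0.7910


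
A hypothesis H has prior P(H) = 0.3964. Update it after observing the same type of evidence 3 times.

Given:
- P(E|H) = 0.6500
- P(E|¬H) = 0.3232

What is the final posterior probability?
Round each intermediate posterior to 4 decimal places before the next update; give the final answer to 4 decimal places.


Sequential Bayesian updating:

Initial prior: P(H) = 0.3964

Update 1:
  P(E) = 0.6500 × 0.3964 + 0.3232 × 0.6036 = 0.25766000 + 0.19508352 = 0.45274352
  P(H|E) = 0.25766000 / 0.45274352 = 0.5691

Update 2:
  P(E) = 0.6500 × 0.5691 + 0.3232 × 0.4309 = 0.36991500 + 0.13926688 = 0.50918188
  P(H|E) = 0.36991500 / 0.50918188 = 0.7265

Update 3:
  P(E) = 0.6500 × 0.7265 + 0.3232 × 0.2735 = 0.47222500 + 0.08839520 = 0.56062020
  P(H|E) = 0.47222500 / 0.56062020 = 0.8423

Final posterior: 0.8423


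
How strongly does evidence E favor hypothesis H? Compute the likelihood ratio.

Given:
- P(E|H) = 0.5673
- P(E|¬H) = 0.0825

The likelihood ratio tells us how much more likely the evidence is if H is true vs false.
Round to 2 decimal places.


Likelihood Ratio (LR) = P(E|H) / P(E|¬H)

LR = 0.5673 / 0.0825
   = 6.88

The evidence is 6.88 times more likely if H is true than if H is false.
Since LR > 1, the evidence supports H over ¬H.


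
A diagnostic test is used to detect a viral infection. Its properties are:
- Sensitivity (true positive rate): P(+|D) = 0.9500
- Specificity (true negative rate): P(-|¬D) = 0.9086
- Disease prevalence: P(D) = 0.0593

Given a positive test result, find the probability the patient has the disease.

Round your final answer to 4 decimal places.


Let D = has disease, + = positive test

Given:
- P(D) = 0.0593 (prevalence)
- P(+|D) = 0.9500 (sensitivity)
- P(-|¬D) = 0.9086 (specificity)
- P(+|¬D) = 0.0914 (false positive rate = 1 - specificity)

Step 1: Find P(+)
P(+) = P(+|D)P(D) + P(+|¬D)P(¬D)
     = 0.9500 × 0.0593 + 0.0914 × 0.9407
     = 0.05633500 + 0.08597998
     = 0.14231498

Step 2: Apply Bayes' theorem for P(D|+)
P(D|+) = P(+|D)P(D) / P(+)
       = 0.05633500 / 0.14231498
       = 0.3958


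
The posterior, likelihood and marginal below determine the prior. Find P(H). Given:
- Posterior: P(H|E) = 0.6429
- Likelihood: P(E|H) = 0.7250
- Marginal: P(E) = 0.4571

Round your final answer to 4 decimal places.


From Bayes' theorem: P(H|E) = P(E|H) × P(H) / P(E)

Rearranging for P(H):
P(H) = P(H|E) × P(E) / P(E|H)
     = 0.6429 × 0.4571 / 0.7250
     = 0.29386959 / 0.7250
     = 0.4053


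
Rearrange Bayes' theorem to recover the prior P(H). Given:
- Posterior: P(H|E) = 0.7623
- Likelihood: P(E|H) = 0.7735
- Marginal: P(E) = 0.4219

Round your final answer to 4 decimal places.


From Bayes' theorem: P(H|E) = P(E|H) × P(H) / P(E)

Rearranging for P(H):
P(H) = P(H|E) × P(E) / P(E|H)
     = 0.7623 × 0.4219 / 0.7735
     = 0.32161437 / 0.7735
     = 0.4158


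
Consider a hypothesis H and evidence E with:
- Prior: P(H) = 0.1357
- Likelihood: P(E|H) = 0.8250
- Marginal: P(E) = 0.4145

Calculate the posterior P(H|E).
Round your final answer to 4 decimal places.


Using Bayes' theorem:

P(H|E) = P(E|H) × P(H) / P(E)
       = 0.8250 × 0.1357 / 0.4145
       = 0.11195250 / 0.4145
       = 0.2701

The evidence strengthens our belief in H.
Prior: 0.1357 → Posterior: 0.2701


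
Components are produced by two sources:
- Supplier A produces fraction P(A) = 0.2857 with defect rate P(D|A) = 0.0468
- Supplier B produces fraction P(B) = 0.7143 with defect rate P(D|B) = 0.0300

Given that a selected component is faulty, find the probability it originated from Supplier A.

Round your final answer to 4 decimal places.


Let A = from Supplier A, D = faulty

Given:
- P(A) = 0.2857, P(B) = 0.7143
- P(D|A) = 0.0468, P(D|B) = 0.0300

Step 1: Find P(D)
P(D) = P(D|A)P(A) + P(D|B)P(B)
     = 0.0468 × 0.2857 + 0.0300 × 0.7143
     = 0.01337076 + 0.02142900
     = 0.03479976

Step 2: Apply Bayes' theorem
P(A|D) = P(D|A)P(A) / P(D)
       = 0.01337076 / 0.03479976
       = 0.3842


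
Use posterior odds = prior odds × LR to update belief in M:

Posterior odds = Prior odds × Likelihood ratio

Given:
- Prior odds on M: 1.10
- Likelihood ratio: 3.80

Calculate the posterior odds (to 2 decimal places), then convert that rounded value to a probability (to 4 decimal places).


Step 1: Calculate posterior odds
Posterior odds = Prior odds × LR
               = 1.10 × 3.80
               = 4.18

Step 2: Convert to probability
P(M|E) = Posterior odds / (1 + Posterior odds)
       = 4.18 / (1 + 4.18)
       = 4.18 / 5.18
       = 0.8069

The evidence increased P(M) from 0.5238 to 0.8069.


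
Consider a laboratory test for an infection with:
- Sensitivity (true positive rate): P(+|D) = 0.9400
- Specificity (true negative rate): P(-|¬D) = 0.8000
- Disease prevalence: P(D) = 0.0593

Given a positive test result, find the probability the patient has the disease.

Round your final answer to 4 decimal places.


Let D = has disease, + = positive test

Given:
- P(D) = 0.0593 (prevalence)
- P(+|D) = 0.9400 (sensitivity)
- P(-|¬D) = 0.8000 (specificity)
- P(+|¬D) = 0.2000 (false positive rate = 1 - specificity)

Step 1: Find P(+)
P(+) = P(+|D)P(D) + P(+|¬D)P(¬D)
     = 0.9400 × 0.0593 + 0.2000 × 0.9407
     = 0.05574200 + 0.18814000
     = 0.24388200

Step 2: Apply Bayes' theorem for P(D|+)
P(D|+) = P(+|D)P(D) / P(+)
       = 0.05574200 / 0.24388200
       = 0.2286


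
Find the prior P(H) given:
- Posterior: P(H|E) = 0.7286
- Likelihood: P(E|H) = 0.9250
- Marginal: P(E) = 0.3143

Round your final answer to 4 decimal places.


From Bayes' theorem: P(H|E) = P(E|H) × P(H) / P(E)

Rearranging for P(H):
P(H) = P(H|E) × P(E) / P(E|H)
     = 0.7286 × 0.3143 / 0.9250
     = 0.22899898 / 0.9250
     = 0.2476


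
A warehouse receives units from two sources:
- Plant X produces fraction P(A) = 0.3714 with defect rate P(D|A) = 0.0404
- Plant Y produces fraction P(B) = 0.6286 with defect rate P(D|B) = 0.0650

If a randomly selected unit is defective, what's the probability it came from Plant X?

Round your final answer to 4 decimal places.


Let A = from Plant X, D = defective

Given:
- P(A) = 0.3714, P(B) = 0.6286
- P(D|A) = 0.0404, P(D|B) = 0.0650

Step 1: Find P(D)
P(D) = P(D|A)P(A) + P(D|B)P(B)
     = 0.0404 × 0.3714 + 0.0650 × 0.6286
     = 0.01500456 + 0.04085900
     = 0.05586356

Step 2: Apply Bayes' theorem
P(A|D) = P(D|A)P(A) / P(D)
       = 0.01500456 / 0.05586356
       = 0.2686


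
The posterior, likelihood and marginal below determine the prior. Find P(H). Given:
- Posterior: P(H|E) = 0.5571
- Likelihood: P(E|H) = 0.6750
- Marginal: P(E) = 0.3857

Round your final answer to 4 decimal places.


From Bayes' theorem: P(H|E) = P(E|H) × P(H) / P(E)

Rearranging for P(H):
P(H) = P(H|E) × P(E) / P(E|H)
     = 0.5571 × 0.3857 / 0.6750
     = 0.21487347 / 0.6750
     = 0.3183


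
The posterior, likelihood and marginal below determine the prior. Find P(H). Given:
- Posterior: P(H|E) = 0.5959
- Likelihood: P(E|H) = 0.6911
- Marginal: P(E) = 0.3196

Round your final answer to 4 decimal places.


From Bayes' theorem: P(H|E) = P(E|H) × P(H) / P(E)

Rearranging for P(H):
P(H) = P(H|E) × P(E) / P(E|H)
     = 0.5959 × 0.3196 / 0.6911
     = 0.19044964 / 0.6911
     = 0.2756


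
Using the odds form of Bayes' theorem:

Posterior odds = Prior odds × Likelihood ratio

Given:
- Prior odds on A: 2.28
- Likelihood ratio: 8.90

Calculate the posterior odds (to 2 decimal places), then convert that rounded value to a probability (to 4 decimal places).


Step 1: Calculate posterior odds
Posterior odds = Prior odds × LR
               = 2.28 × 8.90
               = 20.29

Step 2: Convert to probability
P(A|E) = Posterior odds / (1 + Posterior odds)
       = 20.29 / (1 + 20.29)
       = 20.29 / 21.29
       = 0.9530

The evidence increased P(A) from 0.6951 to 0.9530.


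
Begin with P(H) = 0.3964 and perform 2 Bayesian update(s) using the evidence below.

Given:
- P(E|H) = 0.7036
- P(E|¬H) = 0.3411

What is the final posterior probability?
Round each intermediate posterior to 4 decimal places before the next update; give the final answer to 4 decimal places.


Sequential Bayesian updating:

Initial prior: P(H) = 0.3964

Update 1:
  P(E) = 0.7036 × 0.3964 + 0.3411 × 0.6036 = 0.27890704 + 0.20588796 = 0.48479500
  P(H|E) = 0.27890704 / 0.48479500 = 0.5753

Update 2:
  P(E) = 0.7036 × 0.5753 + 0.3411 × 0.4247 = 0.40478108 + 0.14486517 = 0.54964625
  P(H|E) = 0.40478108 / 0.54964625 = 0.7364

Final posterior: 0.7364


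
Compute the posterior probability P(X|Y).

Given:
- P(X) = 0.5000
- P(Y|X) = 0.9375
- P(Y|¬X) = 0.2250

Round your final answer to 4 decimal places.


Bayes' theorem: P(X|Y) = P(Y|X) × P(X) / P(Y)

Step 1: Calculate P(Y) using law of total probability
P(Y) = P(Y|X)P(X) + P(Y|¬X)P(¬X)
     = 0.9375 × 0.5000 + 0.2250 × 0.5000
     = 0.46875000 + 0.11250000
     = 0.58125000

Step 2: Apply Bayes' theorem
P(X|Y) = P(Y|X) × P(X) / P(Y)
       = 0.46875000 / 0.58125000
       = 0.8065


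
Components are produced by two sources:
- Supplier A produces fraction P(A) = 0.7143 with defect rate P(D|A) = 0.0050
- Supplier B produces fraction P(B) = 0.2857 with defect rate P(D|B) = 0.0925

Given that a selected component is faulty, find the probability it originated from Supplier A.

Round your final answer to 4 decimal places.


Let A = from Supplier A, D = faulty

Given:
- P(A) = 0.7143, P(B) = 0.2857
- P(D|A) = 0.0050, P(D|B) = 0.0925

Step 1: Find P(D)
P(D) = P(D|A)P(A) + P(D|B)P(B)
     = 0.0050 × 0.7143 + 0.0925 × 0.2857
     = 0.00357150 + 0.02642725
     = 0.02999875

Step 2: Apply Bayes' theorem
P(A|D) = P(D|A)P(A) / P(D)
       = 0.00357150 / 0.02999875
       = 0.1191


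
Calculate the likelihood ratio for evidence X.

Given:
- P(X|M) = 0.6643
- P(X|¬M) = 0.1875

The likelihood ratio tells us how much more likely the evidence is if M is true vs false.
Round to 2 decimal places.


Likelihood Ratio (LR) = P(X|M) / P(X|¬M)

LR = 0.6643 / 0.1875
   = 3.54

The evidence is 3.54 times more likely if M is true than if M is false.
LR > 1, so observing X raises the odds in favor of M.


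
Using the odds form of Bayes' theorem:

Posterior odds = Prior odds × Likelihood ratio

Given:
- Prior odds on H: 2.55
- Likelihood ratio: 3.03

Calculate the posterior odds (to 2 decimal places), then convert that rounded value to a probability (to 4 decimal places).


Step 1: Calculate posterior odds
Posterior odds = Prior odds × LR
               = 2.55 × 3.03
               = 7.73

Step 2: Convert to probability
P(H|E) = Posterior odds / (1 + Posterior odds)
       = 7.73 / (1 + 7.73)
       = 7.73 / 8.73
       = 0.8855

The evidence increased P(H) from 0.7183 to 0.8855.


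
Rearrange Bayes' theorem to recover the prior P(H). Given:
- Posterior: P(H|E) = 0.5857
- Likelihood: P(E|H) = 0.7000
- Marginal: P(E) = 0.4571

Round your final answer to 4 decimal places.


From Bayes' theorem: P(H|E) = P(E|H) × P(H) / P(E)

Rearranging for P(H):
P(H) = P(H|E) × P(E) / P(E|H)
     = 0.5857 × 0.4571 / 0.7000
     = 0.26772347 / 0.7000
     = 0.3825


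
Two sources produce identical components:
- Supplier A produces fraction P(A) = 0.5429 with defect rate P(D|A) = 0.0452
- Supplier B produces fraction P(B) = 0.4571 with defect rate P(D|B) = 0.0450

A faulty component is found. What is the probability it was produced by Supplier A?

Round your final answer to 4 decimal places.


Let A = from Supplier A, D = faulty

Given:
- P(A) = 0.5429, P(B) = 0.4571
- P(D|A) = 0.0452, P(D|B) = 0.0450

Step 1: Find P(D)
P(D) = P(D|A)P(A) + P(D|B)P(B)
     = 0.0452 × 0.5429 + 0.0450 × 0.4571
     = 0.02453908 + 0.02056950
     = 0.04510858

Step 2: Apply Bayes' theorem
P(A|D) = P(D|A)P(A) / P(D)
       = 0.02453908 / 0.04510858
       = 0.5440


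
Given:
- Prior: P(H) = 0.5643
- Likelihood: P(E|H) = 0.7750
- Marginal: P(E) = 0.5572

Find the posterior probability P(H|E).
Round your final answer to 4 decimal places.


Using Bayes' theorem:

P(H|E) = P(E|H) × P(H) / P(E)
       = 0.7750 × 0.5643 / 0.5572
       = 0.43733250 / 0.5572
       = 0.7849

The evidence strengthens our belief in H.
Prior: 0.5643 → Posterior: 0.7849


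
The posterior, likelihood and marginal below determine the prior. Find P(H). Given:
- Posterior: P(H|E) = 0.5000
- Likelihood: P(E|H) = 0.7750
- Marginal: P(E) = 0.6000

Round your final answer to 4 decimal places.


From Bayes' theorem: P(H|E) = P(E|H) × P(H) / P(E)

Rearranging for P(H):
P(H) = P(H|E) × P(E) / P(E|H)
     = 0.5000 × 0.6000 / 0.7750
     = 0.30000000 / 0.7750
     = 0.3871


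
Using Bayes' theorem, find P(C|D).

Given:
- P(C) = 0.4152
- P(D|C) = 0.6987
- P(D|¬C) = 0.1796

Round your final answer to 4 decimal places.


Bayes' theorem: P(C|D) = P(D|C) × P(C) / P(D)

Step 1: Calculate P(D) using law of total probability
P(D) = P(D|C)P(C) + P(D|¬C)P(¬C)
     = 0.6987 × 0.4152 + 0.1796 × 0.5848
     = 0.29010024 + 0.10503008
     = 0.39513032

Step 2: Apply Bayes' theorem
P(C|D) = P(D|C) × P(C) / P(D)
       = 0.29010024 / 0.39513032
       = 0.7342


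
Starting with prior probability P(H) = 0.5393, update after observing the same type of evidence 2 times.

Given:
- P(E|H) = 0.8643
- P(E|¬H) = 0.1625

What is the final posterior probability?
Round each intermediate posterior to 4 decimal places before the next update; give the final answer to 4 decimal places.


Sequential Bayesian updating:

Initial prior: P(H) = 0.5393

Update 1:
  P(E) = 0.8643 × 0.5393 + 0.1625 × 0.4607 = 0.46611699 + 0.07486375 = 0.54098074
  P(H|E) = 0.46611699 / 0.54098074 = 0.8616

Update 2:
  P(E) = 0.8643 × 0.8616 + 0.1625 × 0.1384 = 0.74468088 + 0.02249000 = 0.76717088
  P(H|E) = 0.74468088 / 0.76717088 = 0.9707

Final posterior: 0.9707


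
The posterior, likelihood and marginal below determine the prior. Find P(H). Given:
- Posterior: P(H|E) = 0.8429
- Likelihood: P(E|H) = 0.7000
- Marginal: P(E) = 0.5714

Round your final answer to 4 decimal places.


From Bayes' theorem: P(H|E) = P(E|H) × P(H) / P(E)

Rearranging for P(H):
P(H) = P(H|E) × P(E) / P(E|H)
     = 0.8429 × 0.5714 / 0.7000
     = 0.48163306 / 0.7000
     = 0.6880


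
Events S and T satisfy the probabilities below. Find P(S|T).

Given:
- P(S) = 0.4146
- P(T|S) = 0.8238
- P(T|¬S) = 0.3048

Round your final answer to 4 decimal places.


Bayes' theorem: P(S|T) = P(T|S) × P(S) / P(T)

Step 1: Calculate P(T) using law of total probability
P(T) = P(T|S)P(S) + P(T|¬S)P(¬S)
     = 0.8238 × 0.4146 + 0.3048 × 0.5854
     = 0.34154748 + 0.17842992
     = 0.51997740

Step 2: Apply Bayes' theorem
P(S|T) = P(T|S) × P(S) / P(T)
       = 0.34154748 / 0.51997740
       = 0.6569


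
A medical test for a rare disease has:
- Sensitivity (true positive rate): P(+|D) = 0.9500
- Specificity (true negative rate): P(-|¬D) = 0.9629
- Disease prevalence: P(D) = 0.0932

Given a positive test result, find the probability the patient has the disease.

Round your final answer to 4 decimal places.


Let D = has disease, + = positive test

Given:
- P(D) = 0.0932 (prevalence)
- P(+|D) = 0.9500 (sensitivity)
- P(-|¬D) = 0.9629 (specificity)
- P(+|¬D) = 0.0371 (false positive rate = 1 - specificity)

Step 1: Find P(+)
P(+) = P(+|D)P(D) + P(+|¬D)P(¬D)
     = 0.9500 × 0.0932 + 0.0371 × 0.9068
     = 0.08854000 + 0.03364228
     = 0.12218228

Step 2: Apply Bayes' theorem for P(D|+)
P(D|+) = P(+|D)P(D) / P(+)
       = 0.08854000 / 0.12218228
       = 0.7247


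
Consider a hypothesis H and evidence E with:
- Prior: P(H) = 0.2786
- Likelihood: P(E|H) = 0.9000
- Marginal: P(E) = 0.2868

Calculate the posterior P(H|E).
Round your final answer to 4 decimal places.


Using Bayes' theorem:

P(H|E) = P(E|H) × P(H) / P(E)
       = 0.9000 × 0.2786 / 0.2868
       = 0.25074000 / 0.2868
       = 0.8743

The evidence strengthens our belief in H.
Prior: 0.2786 → Posterior: 0.8743


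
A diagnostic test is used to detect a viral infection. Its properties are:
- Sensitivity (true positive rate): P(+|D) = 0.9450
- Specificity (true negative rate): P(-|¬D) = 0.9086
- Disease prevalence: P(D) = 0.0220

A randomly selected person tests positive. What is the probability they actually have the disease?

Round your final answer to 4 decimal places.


Let D = has disease, + = positive test

Given:
- P(D) = 0.0220 (prevalence)
- P(+|D) = 0.9450 (sensitivity)
- P(-|¬D) = 0.9086 (specificity)
- P(+|¬D) = 0.0914 (false positive rate = 1 - specificity)

Step 1: Find P(+)
P(+) = P(+|D)P(D) + P(+|¬D)P(¬D)
     = 0.9450 × 0.0220 + 0.0914 × 0.9780
     = 0.02079000 + 0.08938920
     = 0.11017920

Step 2: Apply Bayes' theorem for P(D|+)
P(D|+) = P(+|D)P(D) / P(+)
       = 0.02079000 / 0.11017920
       = 0.1887


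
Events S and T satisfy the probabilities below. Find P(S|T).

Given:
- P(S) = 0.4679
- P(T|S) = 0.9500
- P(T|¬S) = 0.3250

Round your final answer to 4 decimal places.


Bayes' theorem: P(S|T) = P(T|S) × P(S) / P(T)

Step 1: Calculate P(T) using law of total probability
P(T) = P(T|S)P(S) + P(T|¬S)P(¬S)
     = 0.9500 × 0.4679 + 0.3250 × 0.5321
     = 0.44450500 + 0.17293250
     = 0.61743750

Step 2: Apply Bayes' theorem
P(S|T) = P(T|S) × P(S) / P(T)
       = 0.44450500 / 0.61743750
       = 0.7199


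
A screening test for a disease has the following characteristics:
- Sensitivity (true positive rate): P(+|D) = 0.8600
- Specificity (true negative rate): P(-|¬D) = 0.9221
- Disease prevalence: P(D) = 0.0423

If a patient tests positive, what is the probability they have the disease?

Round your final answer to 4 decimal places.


Let D = has disease, + = positive test

Given:
- P(D) = 0.0423 (prevalence)
- P(+|D) = 0.8600 (sensitivity)
- P(-|¬D) = 0.9221 (specificity)
- P(+|¬D) = 0.0779 (false positive rate = 1 - specificity)

Step 1: Find P(+)
P(+) = P(+|D)P(D) + P(+|¬D)P(¬D)
     = 0.8600 × 0.0423 + 0.0779 × 0.9577
     = 0.03637800 + 0.07460483
     = 0.11098283

Step 2: Apply Bayes' theorem for P(D|+)
P(D|+) = P(+|D)P(D) / P(+)
       = 0.03637800 / 0.11098283
       = 0.3278


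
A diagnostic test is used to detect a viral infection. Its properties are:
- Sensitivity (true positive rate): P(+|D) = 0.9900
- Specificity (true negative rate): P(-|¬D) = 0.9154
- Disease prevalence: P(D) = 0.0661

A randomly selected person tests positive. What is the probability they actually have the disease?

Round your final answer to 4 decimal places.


Let D = has disease, + = positive test

Given:
- P(D) = 0.0661 (prevalence)
- P(+|D) = 0.9900 (sensitivity)
- P(-|¬D) = 0.9154 (specificity)
- P(+|¬D) = 0.0846 (false positive rate = 1 - specificity)

Step 1: Find P(+)
P(+) = P(+|D)P(D) + P(+|¬D)P(¬D)
     = 0.9900 × 0.0661 + 0.0846 × 0.9339
     = 0.06543900 + 0.07900794
     = 0.14444694

Step 2: Apply Bayes' theorem for P(D|+)
P(D|+) = P(+|D)P(D) / P(+)
       = 0.06543900 / 0.14444694
       = 0.4530


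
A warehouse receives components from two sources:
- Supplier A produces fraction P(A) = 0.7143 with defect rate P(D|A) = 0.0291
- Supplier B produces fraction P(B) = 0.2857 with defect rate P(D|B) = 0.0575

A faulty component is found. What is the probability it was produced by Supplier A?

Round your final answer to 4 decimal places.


Let A = from Supplier A, D = faulty

Given:
- P(A) = 0.7143, P(B) = 0.2857
- P(D|A) = 0.0291, P(D|B) = 0.0575

Step 1: Find P(D)
P(D) = P(D|A)P(A) + P(D|B)P(B)
     = 0.0291 × 0.7143 + 0.0575 × 0.2857
     = 0.02078613 + 0.01642775
     = 0.03721388

Step 2: Apply Bayes' theorem
P(A|D) = P(D|A)P(A) / P(D)
       = 0.02078613 / 0.03721388
       = 0.5586


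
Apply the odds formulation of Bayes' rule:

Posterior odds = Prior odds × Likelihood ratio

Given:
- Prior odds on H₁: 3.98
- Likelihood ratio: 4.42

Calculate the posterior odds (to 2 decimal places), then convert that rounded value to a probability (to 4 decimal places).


Step 1: Calculate posterior odds
Posterior odds = Prior odds × LR
               = 3.98 × 4.42
               = 17.59

Step 2: Convert to probability
P(H₁|E) = Posterior odds / (1 + Posterior odds)
       = 17.59 / (1 + 17.59)
       = 17.59 / 18.59
       = 0.9462

The evidence increased P(H₁) from 0.7992 to 0.9462.


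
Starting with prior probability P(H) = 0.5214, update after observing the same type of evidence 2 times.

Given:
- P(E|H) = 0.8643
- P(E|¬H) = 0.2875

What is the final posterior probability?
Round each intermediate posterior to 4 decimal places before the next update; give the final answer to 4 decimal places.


Sequential Bayesian updating:

Initial prior: P(H) = 0.5214

Update 1:
  P(E) = 0.8643 × 0.5214 + 0.2875 × 0.4786 = 0.45064602 + 0.13759750 = 0.58824352
  P(H|E) = 0.45064602 / 0.58824352 = 0.7661

Update 2:
  P(E) = 0.8643 × 0.7661 + 0.2875 × 0.2339 = 0.66214023 + 0.06724625 = 0.72938648
  P(H|E) = 0.66214023 / 0.72938648 = 0.9078

Final posterior: 0.9078


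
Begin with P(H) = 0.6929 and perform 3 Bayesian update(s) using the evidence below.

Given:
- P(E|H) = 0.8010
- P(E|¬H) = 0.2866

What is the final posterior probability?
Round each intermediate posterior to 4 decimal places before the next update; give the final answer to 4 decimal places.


Sequential Bayesian updating:

Initial prior: P(H) = 0.6929

Update 1:
  P(E) = 0.8010 × 0.6929 + 0.2866 × 0.3071 = 0.55501290 + 0.08801486 = 0.64302776
  P(H|E) = 0.55501290 / 0.64302776 = 0.8631

Update 2:
  P(E) = 0.8010 × 0.8631 + 0.2866 × 0.1369 = 0.69134310 + 0.03923554 = 0.73057864
  P(H|E) = 0.69134310 / 0.73057864 = 0.9463

Update 3:
  P(E) = 0.8010 × 0.9463 + 0.2866 × 0.0537 = 0.75798630 + 0.01539042 = 0.77337672
  P(H|E) = 0.75798630 / 0.77337672 = 0.9801

Final posterior: 0.9801


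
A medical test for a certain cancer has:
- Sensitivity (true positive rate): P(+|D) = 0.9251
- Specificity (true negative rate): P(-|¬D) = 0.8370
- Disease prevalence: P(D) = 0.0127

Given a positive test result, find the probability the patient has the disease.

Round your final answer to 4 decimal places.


Let D = has disease, + = positive test

Given:
- P(D) = 0.0127 (prevalence)
- P(+|D) = 0.9251 (sensitivity)
- P(-|¬D) = 0.8370 (specificity)
- P(+|¬D) = 0.1630 (false positive rate = 1 - specificity)

Step 1: Find P(+)
P(+) = P(+|D)P(D) + P(+|¬D)P(¬D)
     = 0.9251 × 0.0127 + 0.1630 × 0.9873
     = 0.01174877 + 0.16092990
     = 0.17267867

Step 2: Apply Bayes' theorem for P(D|+)
P(D|+) = P(+|D)P(D) / P(+)
       = 0.01174877 / 0.17267867
       = 0.0680


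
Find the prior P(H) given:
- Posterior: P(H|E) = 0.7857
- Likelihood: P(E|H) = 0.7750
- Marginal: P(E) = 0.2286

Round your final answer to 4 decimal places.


From Bayes' theorem: P(H|E) = P(E|H) × P(H) / P(E)

Rearranging for P(H):
P(H) = P(H|E) × P(E) / P(E|H)
     = 0.7857 × 0.2286 / 0.7750
     = 0.17961102 / 0.7750
     = 0.2318


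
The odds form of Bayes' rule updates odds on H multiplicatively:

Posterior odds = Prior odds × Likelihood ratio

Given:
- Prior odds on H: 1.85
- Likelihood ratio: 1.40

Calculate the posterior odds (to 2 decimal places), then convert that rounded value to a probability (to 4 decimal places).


Step 1: Calculate posterior odds
Posterior odds = Prior odds × LR
               = 1.85 × 1.40
               = 2.59

Step 2: Convert to probability
P(H|E) = Posterior odds / (1 + Posterior odds)
       = 2.59 / (1 + 2.59)
       = 2.59 / 3.59
       = 0.7214

The evidence increased P(H) from 0.6491 to 0.7214.


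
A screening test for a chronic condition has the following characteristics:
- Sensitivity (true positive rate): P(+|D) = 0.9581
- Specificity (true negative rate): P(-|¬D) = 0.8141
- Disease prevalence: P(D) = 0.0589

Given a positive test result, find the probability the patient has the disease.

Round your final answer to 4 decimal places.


Let D = has disease, + = positive test

Given:
- P(D) = 0.0589 (prevalence)
- P(+|D) = 0.9581 (sensitivity)
- P(-|¬D) = 0.8141 (specificity)
- P(+|¬D) = 0.1859 (false positive rate = 1 - specificity)

Step 1: Find P(+)
P(+) = P(+|D)P(D) + P(+|¬D)P(¬D)
     = 0.9581 × 0.0589 + 0.1859 × 0.9411
     = 0.05643209 + 0.17495049
     = 0.23138258

Step 2: Apply Bayes' theorem for P(D|+)
P(D|+) = P(+|D)P(D) / P(+)
       = 0.05643209 / 0.23138258
       = 0.2439


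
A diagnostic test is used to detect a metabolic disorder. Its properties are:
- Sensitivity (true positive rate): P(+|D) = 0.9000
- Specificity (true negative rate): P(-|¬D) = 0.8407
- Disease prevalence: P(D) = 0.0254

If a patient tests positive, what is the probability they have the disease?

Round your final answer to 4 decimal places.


Let D = has disease, + = positive test

Given:
- P(D) = 0.0254 (prevalence)
- P(+|D) = 0.9000 (sensitivity)
- P(-|¬D) = 0.8407 (specificity)
- P(+|¬D) = 0.1593 (false positive rate = 1 - specificity)

Step 1: Find P(+)
P(+) = P(+|D)P(D) + P(+|¬D)P(¬D)
     = 0.9000 × 0.0254 + 0.1593 × 0.9746
     = 0.02286000 + 0.15525378
     = 0.17811378

Step 2: Apply Bayes' theorem for P(D|+)
P(D|+) = P(+|D)P(D) / P(+)
       = 0.02286000 / 0.17811378
       = 0.1283


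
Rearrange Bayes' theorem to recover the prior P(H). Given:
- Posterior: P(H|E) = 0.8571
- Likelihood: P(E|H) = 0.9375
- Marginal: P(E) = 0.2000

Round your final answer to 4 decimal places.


From Bayes' theorem: P(H|E) = P(E|H) × P(H) / P(E)

Rearranging for P(H):
P(H) = P(H|E) × P(E) / P(E|H)
     = 0.8571 × 0.2000 / 0.9375
     = 0.17142000 / 0.9375
     = 0.1828


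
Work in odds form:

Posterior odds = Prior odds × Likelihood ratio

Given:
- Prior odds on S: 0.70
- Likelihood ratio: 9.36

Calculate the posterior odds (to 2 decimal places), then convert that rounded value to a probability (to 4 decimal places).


Step 1: Calculate posterior odds
Posterior odds = Prior odds × LR
               = 0.70 × 9.36
               = 6.55

Step 2: Convert to probability
P(S|E) = Posterior odds / (1 + Posterior odds)
       = 6.55 / (1 + 6.55)
       = 6.55 / 7.55
       = 0.8675

The evidence increased P(S) from 0.4118 to 0.8675.


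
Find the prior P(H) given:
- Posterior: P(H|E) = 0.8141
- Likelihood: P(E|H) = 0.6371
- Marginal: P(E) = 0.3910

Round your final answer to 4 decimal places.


From Bayes' theorem: P(H|E) = P(E|H) × P(H) / P(E)

Rearranging for P(H):
P(H) = P(H|E) × P(E) / P(E|H)
     = 0.8141 × 0.3910 / 0.6371
     = 0.31831310 / 0.6371
     = 0.4996


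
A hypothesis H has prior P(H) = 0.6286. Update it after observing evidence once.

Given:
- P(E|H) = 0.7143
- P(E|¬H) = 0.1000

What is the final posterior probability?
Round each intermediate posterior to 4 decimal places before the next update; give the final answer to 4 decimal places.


Sequential Bayesian updating:

Initial prior: P(H) = 0.6286

Update 1:
  P(E) = 0.7143 × 0.6286 + 0.1000 × 0.3714 = 0.44900898 + 0.03714000 = 0.48614898
  P(H|E) = 0.44900898 / 0.48614898 = 0.9236

Final posterior: 0.9236


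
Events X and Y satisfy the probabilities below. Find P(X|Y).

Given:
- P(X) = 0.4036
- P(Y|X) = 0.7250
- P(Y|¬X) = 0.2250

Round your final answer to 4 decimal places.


Bayes' theorem: P(X|Y) = P(Y|X) × P(X) / P(Y)

Step 1: Calculate P(Y) using law of total probability
P(Y) = P(Y|X)P(X) + P(Y|¬X)P(¬X)
     = 0.7250 × 0.4036 + 0.2250 × 0.5964
     = 0.29261000 + 0.13419000
     = 0.42680000

Step 2: Apply Bayes' theorem
P(X|Y) = P(Y|X) × P(X) / P(Y)
       = 0.29261000 / 0.42680000
       = 0.6856


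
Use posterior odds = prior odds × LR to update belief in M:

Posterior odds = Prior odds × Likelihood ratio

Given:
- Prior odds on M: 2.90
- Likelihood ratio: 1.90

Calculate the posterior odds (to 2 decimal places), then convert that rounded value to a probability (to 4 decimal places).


Step 1: Calculate posterior odds
Posterior odds = Prior odds × LR
               = 2.90 × 1.90
               = 5.51

Step 2: Convert to probability
P(M|E) = Posterior odds / (1 + Posterior odds)
       = 5.51 / (1 + 5.51)
       = 5.51 / 6.51
       = 0.8464

The evidence increased P(M) from 0.7436 to 0.8464.


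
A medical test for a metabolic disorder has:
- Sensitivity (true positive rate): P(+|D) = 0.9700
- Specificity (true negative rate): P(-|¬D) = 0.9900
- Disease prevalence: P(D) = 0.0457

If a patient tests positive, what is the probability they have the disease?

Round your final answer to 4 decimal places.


Let D = has disease, + = positive test

Given:
- P(D) = 0.0457 (prevalence)
- P(+|D) = 0.9700 (sensitivity)
- P(-|¬D) = 0.9900 (specificity)
- P(+|¬D) = 0.0100 (false positive rate = 1 - specificity)

Step 1: Find P(+)
P(+) = P(+|D)P(D) + P(+|¬D)P(¬D)
     = 0.9700 × 0.0457 + 0.0100 × 0.9543
     = 0.04432900 + 0.00954300
     = 0.05387200

Step 2: Apply Bayes' theorem for P(D|+)
P(D|+) = P(+|D)P(D) / P(+)
       = 0.04432900 / 0.05387200
       = 0.8229


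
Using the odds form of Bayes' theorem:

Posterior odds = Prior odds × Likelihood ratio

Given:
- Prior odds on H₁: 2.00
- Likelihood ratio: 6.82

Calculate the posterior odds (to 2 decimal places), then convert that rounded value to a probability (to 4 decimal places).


Step 1: Calculate posterior odds
Posterior odds = Prior odds × LR
               = 2.00 × 6.82
               = 13.64

Step 2: Convert to probability
P(H₁|E) = Posterior odds / (1 + Posterior odds)
       = 13.64 / (1 + 13.64)
       = 13.64 / 14.64
       = 0.9317

The evidence increased P(H₁) from 0.6667 to 0.9317.


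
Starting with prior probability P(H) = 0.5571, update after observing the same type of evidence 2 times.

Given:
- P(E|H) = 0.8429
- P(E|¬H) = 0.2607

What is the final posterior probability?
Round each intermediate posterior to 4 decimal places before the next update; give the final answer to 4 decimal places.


Sequential Bayesian updating:

Initial prior: P(H) = 0.5571

Update 1:
  P(E) = 0.8429 × 0.5571 + 0.2607 × 0.4429 = 0.46957959 + 0.11546403 = 0.58504362
  P(H|E) = 0.46957959 / 0.58504362 = 0.8026

Update 2:
  P(E) = 0.8429 × 0.8026 + 0.2607 × 0.1974 = 0.67651154 + 0.05146218 = 0.72797372
  P(H|E) = 0.67651154 / 0.72797372 = 0.9293

Final posterior: 0.9293


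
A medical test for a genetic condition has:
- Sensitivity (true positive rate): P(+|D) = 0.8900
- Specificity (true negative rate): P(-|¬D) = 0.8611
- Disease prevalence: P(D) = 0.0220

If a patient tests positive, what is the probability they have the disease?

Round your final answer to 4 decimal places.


Let D = has disease, + = positive test

Given:
- P(D) = 0.0220 (prevalence)
- P(+|D) = 0.8900 (sensitivity)
- P(-|¬D) = 0.8611 (specificity)
- P(+|¬D) = 0.1389 (false positive rate = 1 - specificity)

Step 1: Find P(+)
P(+) = P(+|D)P(D) + P(+|¬D)P(¬D)
     = 0.8900 × 0.0220 + 0.1389 × 0.9780
     = 0.01958000 + 0.13584420
     = 0.15542420

Step 2: Apply Bayes' theorem for P(D|+)
P(D|+) = P(+|D)P(D) / P(+)
       = 0.01958000 / 0.15542420
       = 0.1260


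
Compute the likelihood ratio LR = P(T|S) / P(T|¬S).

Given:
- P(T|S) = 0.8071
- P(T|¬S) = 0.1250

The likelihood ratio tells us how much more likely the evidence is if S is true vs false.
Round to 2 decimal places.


Likelihood Ratio (LR) = P(T|S) / P(T|¬S)

LR = 0.8071 / 0.1250
   = 6.46

The evidence is 6.46 times more likely if S is true than if S is false.
Since LR > 1, the evidence supports S over ¬S.


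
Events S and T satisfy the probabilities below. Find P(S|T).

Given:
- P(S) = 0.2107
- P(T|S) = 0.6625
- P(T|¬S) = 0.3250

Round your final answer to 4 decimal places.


Bayes' theorem: P(S|T) = P(T|S) × P(S) / P(T)

Step 1: Calculate P(T) using law of total probability
P(T) = P(T|S)P(S) + P(T|¬S)P(¬S)
     = 0.6625 × 0.2107 + 0.3250 × 0.7893
     = 0.13958875 + 0.25652250
     = 0.39611125

Step 2: Apply Bayes' theorem
P(S|T) = P(T|S) × P(S) / P(T)
       = 0.13958875 / 0.39611125
       = 0.3524


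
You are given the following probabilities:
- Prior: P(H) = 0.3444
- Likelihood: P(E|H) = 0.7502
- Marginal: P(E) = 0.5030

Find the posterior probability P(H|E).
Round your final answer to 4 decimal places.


Using Bayes' theorem:

P(H|E) = P(E|H) × P(H) / P(E)
       = 0.7502 × 0.3444 / 0.5030
       = 0.25836888 / 0.5030
       = 0.5137

The evidence strengthens our belief in H.
Prior: 0.3444 → Posterior: 0.5137


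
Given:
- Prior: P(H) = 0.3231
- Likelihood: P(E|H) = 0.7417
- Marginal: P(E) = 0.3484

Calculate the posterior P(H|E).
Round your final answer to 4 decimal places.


Using Bayes' theorem:

P(H|E) = P(E|H) × P(H) / P(E)
       = 0.7417 × 0.3231 / 0.3484
       = 0.23964327 / 0.3484
       = 0.6878

The evidence strengthens our belief in H.
Prior: 0.3231 → Posterior: 0.6878


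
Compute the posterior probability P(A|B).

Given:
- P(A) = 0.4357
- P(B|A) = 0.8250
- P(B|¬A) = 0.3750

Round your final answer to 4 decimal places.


Bayes' theorem: P(A|B) = P(B|A) × P(A) / P(B)

Step 1: Calculate P(B) using law of total probability
P(B) = P(B|A)P(A) + P(B|¬A)P(¬A)
     = 0.8250 × 0.4357 + 0.3750 × 0.5643
     = 0.35945250 + 0.21161250
     = 0.57106500

Step 2: Apply Bayes' theorem
P(A|B) = P(B|A) × P(A) / P(B)
       = 0.35945250 / 0.57106500
       = 0.6294


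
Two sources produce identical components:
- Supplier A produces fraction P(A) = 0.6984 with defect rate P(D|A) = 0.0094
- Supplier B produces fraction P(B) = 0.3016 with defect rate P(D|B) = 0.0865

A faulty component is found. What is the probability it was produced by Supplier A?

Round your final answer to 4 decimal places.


Let A = from Supplier A, D = faulty

Given:
- P(A) = 0.6984, P(B) = 0.3016
- P(D|A) = 0.0094, P(D|B) = 0.0865

Step 1: Find P(D)
P(D) = P(D|A)P(A) + P(D|B)P(B)
     = 0.0094 × 0.6984 + 0.0865 × 0.3016
     = 0.00656496 + 0.02608840
     = 0.03265336

Step 2: Apply Bayes' theorem
P(A|D) = P(D|A)P(A) / P(D)
       = 0.00656496 / 0.03265336
       = 0.2011


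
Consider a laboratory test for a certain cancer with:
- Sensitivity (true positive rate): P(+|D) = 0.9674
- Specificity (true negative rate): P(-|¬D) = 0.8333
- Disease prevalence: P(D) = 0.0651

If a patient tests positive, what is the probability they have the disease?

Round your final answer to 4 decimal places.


Let D = has disease, + = positive test

Given:
- P(D) = 0.0651 (prevalence)
- P(+|D) = 0.9674 (sensitivity)
- P(-|¬D) = 0.8333 (specificity)
- P(+|¬D) = 0.1667 (false positive rate = 1 - specificity)

Step 1: Find P(+)
P(+) = P(+|D)P(D) + P(+|¬D)P(¬D)
     = 0.9674 × 0.0651 + 0.1667 × 0.9349
     = 0.06297774 + 0.15584783
     = 0.21882557

Step 2: Apply Bayes' theorem for P(D|+)
P(D|+) = P(+|D)P(D) / P(+)
       = 0.06297774 / 0.21882557
       = 0.2878


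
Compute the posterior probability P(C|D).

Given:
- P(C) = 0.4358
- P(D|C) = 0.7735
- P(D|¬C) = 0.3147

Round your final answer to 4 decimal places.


Bayes' theorem: P(C|D) = P(D|C) × P(C) / P(D)

Step 1: Calculate P(D) using law of total probability
P(D) = P(D|C)P(C) + P(D|¬C)P(¬C)
     = 0.7735 × 0.4358 + 0.3147 × 0.5642
     = 0.33709130 + 0.17755374
     = 0.51464504

Step 2: Apply Bayes' theorem
P(C|D) = P(D|C) × P(C) / P(D)
       = 0.33709130 / 0.51464504
       = 0.6550
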